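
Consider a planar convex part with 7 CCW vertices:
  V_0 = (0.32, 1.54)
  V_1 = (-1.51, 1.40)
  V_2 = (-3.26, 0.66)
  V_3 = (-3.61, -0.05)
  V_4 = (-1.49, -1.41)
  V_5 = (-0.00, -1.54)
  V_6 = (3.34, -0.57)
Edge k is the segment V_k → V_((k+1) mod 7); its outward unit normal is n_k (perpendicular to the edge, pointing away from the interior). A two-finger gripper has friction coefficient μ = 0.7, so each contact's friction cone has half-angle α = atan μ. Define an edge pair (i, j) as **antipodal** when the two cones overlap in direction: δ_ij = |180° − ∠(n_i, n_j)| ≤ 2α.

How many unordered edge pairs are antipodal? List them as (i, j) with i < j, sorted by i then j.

count = 11; pairs: (0,3), (0,4), (0,5), (1,3), (1,4), (1,5), (2,4), (2,5), (3,6), (4,6), (5,6)

α = atan 0.7 = 34.99°;  2α = 69.98°
n_0 = (-0.0763, +0.9971)
n_1 = (-0.3895, +0.9210)
n_2 = (-0.8969, +0.4422)
n_3 = (-0.5400, -0.8417)
n_4 = (-0.0869, -0.9962)
n_5 = (+0.2789, -0.9603)
n_6 = (+0.5727, +0.8197)
  (0,1): δ = 161.45°  ·
  (0,2): δ = 120.62°  ·
  (0,3): δ = 37.06°  ✓
  (0,4): δ = 9.36°  ✓
  (0,5): δ = 11.82°  ✓
  (0,6): δ = 140.68°  ·
  (1,2): δ = 139.16°  ·
  (1,3): δ = 55.60°  ✓
  (1,4): δ = 27.91°  ✓
  (1,5): δ = 6.73°  ✓
  (1,6): δ = 122.14°  ·
  (2,3): δ = 96.44°  ·
  (2,4): δ = 68.74°  ✓
  (2,5): δ = 47.56°  ✓
  (2,6): δ = 81.30°  ·
  (3,4): δ = 152.31°  ·
  (3,5): δ = 131.13°  ·
  (3,6): δ = 2.26°  ✓
  (4,5): δ = 158.82°  ·
  (4,6): δ = 29.95°  ✓
  (5,6): δ = 51.14°  ✓
antipodal pairs: 11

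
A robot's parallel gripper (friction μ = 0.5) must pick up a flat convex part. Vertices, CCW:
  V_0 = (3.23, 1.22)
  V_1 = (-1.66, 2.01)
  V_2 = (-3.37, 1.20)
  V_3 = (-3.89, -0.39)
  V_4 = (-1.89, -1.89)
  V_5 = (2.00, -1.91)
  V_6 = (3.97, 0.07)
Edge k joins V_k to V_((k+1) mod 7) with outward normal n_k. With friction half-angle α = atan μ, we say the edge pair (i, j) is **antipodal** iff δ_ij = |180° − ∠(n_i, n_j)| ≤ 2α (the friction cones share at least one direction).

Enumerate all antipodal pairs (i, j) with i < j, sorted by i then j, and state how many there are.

α = atan 0.5 = 26.57°;  2α = 53.13°
n_0 = (+0.1595, +0.9872)
n_1 = (-0.4281, +0.9037)
n_2 = (-0.9505, +0.3108)
n_3 = (-0.6000, -0.8000)
n_4 = (-0.0051, -1.0000)
n_5 = (+0.7089, -0.7053)
n_6 = (+0.8409, +0.5411)
  (0,1): δ = 145.48°  ·
  (0,2): δ = 98.93°  ·
  (0,3): δ = 27.69°  ✓
  (0,4): δ = 8.88°  ✓
  (0,5): δ = 54.32°  ·
  (0,6): δ = 131.94°  ·
  (1,2): δ = 133.46°  ·
  (1,3): δ = 62.22°  ·
  (1,4): δ = 25.64°  ✓
  (1,5): δ = 19.80°  ✓
  (1,6): δ = 97.41°  ·
  (2,3): δ = 108.76°  ·
  (2,4): δ = 72.18°  ·
  (2,5): δ = 26.74°  ✓
  (2,6): δ = 50.87°  ✓
  (3,4): δ = 143.42°  ·
  (3,5): δ = 97.99°  ·
  (3,6): δ = 20.37°  ✓
  (4,5): δ = 134.56°  ·
  (4,6): δ = 56.95°  ·
  (5,6): δ = 102.38°  ·
antipodal pairs: 7

count = 7; pairs: (0,3), (0,4), (1,4), (1,5), (2,5), (2,6), (3,6)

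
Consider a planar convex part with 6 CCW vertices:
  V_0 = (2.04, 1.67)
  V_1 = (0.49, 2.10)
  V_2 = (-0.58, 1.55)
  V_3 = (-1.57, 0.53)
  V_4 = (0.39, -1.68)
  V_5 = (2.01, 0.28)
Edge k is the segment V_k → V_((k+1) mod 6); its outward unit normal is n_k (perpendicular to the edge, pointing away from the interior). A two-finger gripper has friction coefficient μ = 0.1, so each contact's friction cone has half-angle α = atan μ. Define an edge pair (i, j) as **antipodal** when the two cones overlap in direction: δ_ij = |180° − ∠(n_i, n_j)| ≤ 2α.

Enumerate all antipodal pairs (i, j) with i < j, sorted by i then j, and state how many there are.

α = atan 0.1 = 5.71°;  2α = 11.42°
n_0 = (+0.2673, +0.9636)
n_1 = (-0.4572, +0.8894)
n_2 = (-0.7176, +0.6965)
n_3 = (-0.7482, -0.6635)
n_4 = (+0.7708, -0.6371)
n_5 = (+0.9998, -0.0216)
  (0,1): δ = 137.29°  ·
  (0,2): δ = 118.64°  ·
  (0,3): δ = 32.93°  ·
  (0,4): δ = 65.93°  ·
  (0,5): δ = 104.27°  ·
  (1,2): δ = 161.35°  ·
  (1,3): δ = 75.63°  ·
  (1,4): δ = 23.22°  ·
  (1,5): δ = 61.56°  ·
  (2,3): δ = 94.29°  ·
  (2,4): δ = 4.57°  ✓
  (2,5): δ = 42.91°  ·
  (3,4): δ = 81.14°  ·
  (3,5): δ = 42.81°  ·
  (4,5): δ = 141.66°  ·
antipodal pairs: 1

count = 1; pairs: (2,4)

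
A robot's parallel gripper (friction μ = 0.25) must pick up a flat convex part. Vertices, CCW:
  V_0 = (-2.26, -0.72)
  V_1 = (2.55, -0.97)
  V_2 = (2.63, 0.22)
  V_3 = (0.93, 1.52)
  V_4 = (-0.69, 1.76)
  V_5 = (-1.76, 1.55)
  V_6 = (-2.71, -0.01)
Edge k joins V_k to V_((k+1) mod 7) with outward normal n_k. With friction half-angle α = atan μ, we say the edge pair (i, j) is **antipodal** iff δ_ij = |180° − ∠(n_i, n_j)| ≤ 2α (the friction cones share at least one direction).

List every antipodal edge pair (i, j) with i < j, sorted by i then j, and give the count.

count = 4; pairs: (0,3), (0,4), (1,5), (2,6)

α = atan 0.25 = 14.04°;  2α = 28.07°
n_0 = (-0.0519, -0.9987)
n_1 = (+0.9977, -0.0671)
n_2 = (+0.6075, +0.7944)
n_3 = (+0.1465, +0.9892)
n_4 = (-0.1926, +0.9813)
n_5 = (-0.8541, +0.5201)
n_6 = (-0.8446, -0.5353)
  (0,1): δ = 90.87°  ·
  (0,2): δ = 34.43°  ·
  (0,3): δ = 5.45°  ✓
  (0,4): δ = 14.08°  ✓
  (0,5): δ = 61.63°  ·
  (0,6): δ = 125.34°  ·
  (1,2): δ = 123.56°  ·
  (1,3): δ = 94.58°  ·
  (1,4): δ = 75.05°  ·
  (1,5): δ = 27.49°  ✓
  (1,6): δ = 36.21°  ·
  (2,3): δ = 151.02°  ·
  (2,4): δ = 131.49°  ·
  (2,5): δ = 83.93°  ·
  (2,6): δ = 20.23°  ✓
  (3,4): δ = 160.47°  ·
  (3,5): δ = 112.91°  ·
  (3,6): δ = 49.21°  ·
  (4,5): δ = 132.44°  ·
  (4,6): δ = 68.74°  ·
  (5,6): δ = 116.29°  ·
antipodal pairs: 4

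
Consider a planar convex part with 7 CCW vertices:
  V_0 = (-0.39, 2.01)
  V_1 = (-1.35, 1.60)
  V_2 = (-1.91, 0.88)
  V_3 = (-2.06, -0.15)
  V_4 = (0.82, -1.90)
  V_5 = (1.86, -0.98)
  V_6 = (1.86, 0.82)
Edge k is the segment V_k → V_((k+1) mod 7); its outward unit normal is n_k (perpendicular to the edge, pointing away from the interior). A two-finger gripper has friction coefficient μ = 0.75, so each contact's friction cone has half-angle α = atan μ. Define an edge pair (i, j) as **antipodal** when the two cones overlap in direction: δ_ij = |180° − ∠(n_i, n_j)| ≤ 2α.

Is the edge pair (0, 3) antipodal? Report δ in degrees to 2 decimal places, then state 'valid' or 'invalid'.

δ = 54.41°, valid

α = atan 0.75 = 36.87°;  2α = 73.74°
edge 0: e_0 = (-0.96, -0.41);  n_0 = (-0.3928, +0.9196)
edge 3: e_3 = (+2.88, -1.75);  n_3 = (-0.5193, -0.8546)
∠(n_0, n_3) = 125.59°
δ = |180° − 125.59°| = 54.41°
54.41° ≤ 2α = 73.74°  →  valid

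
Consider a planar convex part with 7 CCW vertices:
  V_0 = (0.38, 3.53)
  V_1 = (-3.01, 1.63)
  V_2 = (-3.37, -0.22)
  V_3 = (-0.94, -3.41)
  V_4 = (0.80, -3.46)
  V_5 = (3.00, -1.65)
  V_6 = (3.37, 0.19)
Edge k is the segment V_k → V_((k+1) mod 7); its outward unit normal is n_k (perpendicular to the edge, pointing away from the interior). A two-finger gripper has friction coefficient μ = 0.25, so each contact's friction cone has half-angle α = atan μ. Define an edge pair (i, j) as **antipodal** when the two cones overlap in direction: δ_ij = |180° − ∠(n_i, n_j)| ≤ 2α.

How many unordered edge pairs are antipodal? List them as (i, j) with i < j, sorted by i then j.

count = 3; pairs: (0,4), (1,5), (2,6)

α = atan 0.25 = 14.04°;  2α = 28.07°
n_0 = (-0.4889, +0.8723)
n_1 = (-0.9816, +0.1910)
n_2 = (-0.7955, -0.6060)
n_3 = (-0.0287, -0.9996)
n_4 = (+0.6353, -0.7722)
n_5 = (+0.9804, -0.1971)
n_6 = (+0.7451, +0.6670)
  (0,1): δ = 130.28°  ·
  (0,2): δ = 81.97°  ·
  (0,3): δ = 30.92°  ·
  (0,4): δ = 10.18°  ✓
  (0,5): δ = 49.36°  ·
  (0,6): δ = 102.57°  ·
  (1,2): δ = 131.69°  ·
  (1,3): δ = 80.63°  ·
  (1,4): δ = 39.54°  ·
  (1,5): δ = 0.36°  ✓
  (1,6): δ = 52.85°  ·
  (2,3): δ = 128.94°  ·
  (2,4): δ = 87.85°  ·
  (2,5): δ = 48.67°  ·
  (2,6): δ = 4.54°  ✓
  (3,4): δ = 138.91°  ·
  (3,5): δ = 99.72°  ·
  (3,6): δ = 46.52°  ·
  (4,5): δ = 140.81°  ·
  (4,6): δ = 87.61°  ·
  (5,6): δ = 126.79°  ·
antipodal pairs: 3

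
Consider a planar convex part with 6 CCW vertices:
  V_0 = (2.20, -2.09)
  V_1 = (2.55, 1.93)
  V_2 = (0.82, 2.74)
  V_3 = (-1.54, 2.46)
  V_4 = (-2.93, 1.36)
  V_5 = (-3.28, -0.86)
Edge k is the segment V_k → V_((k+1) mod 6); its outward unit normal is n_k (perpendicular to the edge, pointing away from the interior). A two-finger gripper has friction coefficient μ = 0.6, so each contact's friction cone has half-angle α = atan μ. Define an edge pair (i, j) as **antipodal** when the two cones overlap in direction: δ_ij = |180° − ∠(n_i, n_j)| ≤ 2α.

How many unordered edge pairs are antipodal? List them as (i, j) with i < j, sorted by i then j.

count = 5; pairs: (0,3), (0,4), (1,5), (2,5), (3,5)

α = atan 0.6 = 30.96°;  2α = 61.93°
n_0 = (+0.9962, -0.0867)
n_1 = (+0.4240, +0.9056)
n_2 = (-0.1178, +0.9930)
n_3 = (-0.6206, +0.7842)
n_4 = (-0.9878, +0.1557)
n_5 = (-0.2190, -0.9757)
  (0,1): δ = 110.11°  ·
  (0,2): δ = 78.26°  ·
  (0,3): δ = 46.67°  ✓
  (0,4): δ = 3.98°  ✓
  (0,5): δ = 82.33°  ·
  (1,2): δ = 148.14°  ·
  (1,3): δ = 116.55°  ·
  (1,4): δ = 73.87°  ·
  (1,5): δ = 12.44°  ✓
  (2,3): δ = 148.41°  ·
  (2,4): δ = 105.73°  ·
  (2,5): δ = 19.42°  ✓
  (3,4): δ = 137.32°  ·
  (3,5): δ = 51.01°  ✓
  (4,5): δ = 93.69°  ·
antipodal pairs: 5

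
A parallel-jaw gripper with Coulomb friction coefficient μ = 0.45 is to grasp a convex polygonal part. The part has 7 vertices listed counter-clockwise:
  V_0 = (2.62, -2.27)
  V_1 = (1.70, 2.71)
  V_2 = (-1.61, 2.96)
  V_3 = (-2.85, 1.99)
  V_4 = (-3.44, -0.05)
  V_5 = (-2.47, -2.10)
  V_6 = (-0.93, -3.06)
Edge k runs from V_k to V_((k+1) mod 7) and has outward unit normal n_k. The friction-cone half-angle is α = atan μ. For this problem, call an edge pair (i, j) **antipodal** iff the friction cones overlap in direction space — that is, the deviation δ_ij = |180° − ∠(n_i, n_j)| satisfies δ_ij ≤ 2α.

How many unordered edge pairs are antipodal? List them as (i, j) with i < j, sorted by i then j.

count = 6; pairs: (0,3), (0,4), (0,5), (1,5), (1,6), (2,6)

α = atan 0.45 = 24.23°;  2α = 48.46°
n_0 = (+0.9834, +0.1817)
n_1 = (+0.0753, +0.9972)
n_2 = (-0.6161, +0.7876)
n_3 = (-0.9606, +0.2778)
n_4 = (-0.9039, -0.4277)
n_5 = (-0.5290, -0.8486)
n_6 = (+0.2172, -0.9761)
  (0,1): δ = 104.79°  ·
  (0,2): δ = 62.43°  ·
  (0,3): δ = 26.60°  ✓
  (0,4): δ = 14.86°  ✓
  (0,5): δ = 47.59°  ✓
  (0,6): δ = 92.08°  ·
  (1,2): δ = 137.65°  ·
  (1,3): δ = 101.81°  ·
  (1,4): δ = 60.36°  ·
  (1,5): δ = 27.62°  ✓
  (1,6): δ = 16.87°  ✓
  (2,3): δ = 144.17°  ·
  (2,4): δ = 102.71°  ·
  (2,5): δ = 69.97°  ·
  (2,6): δ = 25.49°  ✓
  (3,4): δ = 138.55°  ·
  (3,5): δ = 105.81°  ·
  (3,6): δ = 61.32°  ·
  (4,5): δ = 147.26°  ·
  (4,6): δ = 102.78°  ·
  (5,6): δ = 135.52°  ·
antipodal pairs: 6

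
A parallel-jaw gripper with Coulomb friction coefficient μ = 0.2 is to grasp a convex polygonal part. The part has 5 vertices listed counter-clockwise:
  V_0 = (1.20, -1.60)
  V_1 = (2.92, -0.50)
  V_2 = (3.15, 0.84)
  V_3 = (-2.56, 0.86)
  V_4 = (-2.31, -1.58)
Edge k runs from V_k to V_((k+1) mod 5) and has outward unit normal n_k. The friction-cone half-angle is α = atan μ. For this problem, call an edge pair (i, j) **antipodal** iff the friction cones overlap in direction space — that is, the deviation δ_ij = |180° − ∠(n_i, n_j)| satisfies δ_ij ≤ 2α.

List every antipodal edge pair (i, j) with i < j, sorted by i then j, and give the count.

α = atan 0.2 = 11.31°;  2α = 22.62°
n_0 = (+0.5388, -0.8424)
n_1 = (+0.9856, -0.1692)
n_2 = (+0.0035, +1.0000)
n_3 = (-0.9948, -0.1019)
n_4 = (-0.0057, -1.0000)
  (0,1): δ = 132.34°  ·
  (0,2): δ = 32.80°  ·
  (0,3): δ = 63.25°  ·
  (0,4): δ = 147.07°  ·
  (1,2): δ = 80.46°  ·
  (1,3): δ = 15.59°  ✓
  (1,4): δ = 99.41°  ·
  (2,3): δ = 83.95°  ·
  (2,4): δ = 0.13°  ✓
  (3,4): δ = 96.18°  ·
antipodal pairs: 2

count = 2; pairs: (1,3), (2,4)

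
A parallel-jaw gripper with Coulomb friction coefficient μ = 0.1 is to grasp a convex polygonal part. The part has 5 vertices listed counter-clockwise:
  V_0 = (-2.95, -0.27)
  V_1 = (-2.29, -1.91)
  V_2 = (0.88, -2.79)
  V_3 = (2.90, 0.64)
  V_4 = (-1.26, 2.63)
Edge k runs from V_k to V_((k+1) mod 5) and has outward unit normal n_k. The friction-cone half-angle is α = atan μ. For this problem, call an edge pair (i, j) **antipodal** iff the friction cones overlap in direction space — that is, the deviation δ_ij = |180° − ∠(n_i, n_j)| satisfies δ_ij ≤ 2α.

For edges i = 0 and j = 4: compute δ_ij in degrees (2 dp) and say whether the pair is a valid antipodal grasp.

δ = 127.85°, invalid

α = atan 0.1 = 5.71°;  2α = 11.42°
edge 0: e_0 = (+0.66, -1.64);  n_0 = (-0.9277, -0.3733)
edge 4: e_4 = (-1.69, -2.90);  n_4 = (-0.8640, +0.5035)
∠(n_0, n_4) = 52.15°
δ = |180° − 52.15°| = 127.85°
127.85° > 2α = 11.42°  →  invalid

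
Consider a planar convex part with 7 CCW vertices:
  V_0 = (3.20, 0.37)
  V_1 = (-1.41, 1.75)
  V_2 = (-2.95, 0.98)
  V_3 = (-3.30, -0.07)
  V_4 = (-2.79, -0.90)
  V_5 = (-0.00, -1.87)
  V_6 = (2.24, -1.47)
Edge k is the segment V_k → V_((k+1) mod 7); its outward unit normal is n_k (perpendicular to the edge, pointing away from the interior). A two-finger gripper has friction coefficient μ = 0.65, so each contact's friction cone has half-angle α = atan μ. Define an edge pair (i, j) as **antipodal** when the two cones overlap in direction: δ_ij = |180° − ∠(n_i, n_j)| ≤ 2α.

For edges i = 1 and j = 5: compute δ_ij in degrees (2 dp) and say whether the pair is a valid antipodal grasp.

α = atan 0.65 = 33.02°;  2α = 66.05°
edge 1: e_1 = (-1.54, -0.77);  n_1 = (-0.4472, +0.8944)
edge 5: e_5 = (+2.24, +0.40);  n_5 = (+0.1758, -0.9844)
∠(n_1, n_5) = 163.56°
δ = |180° − 163.56°| = 16.44°
16.44° ≤ 2α = 66.05°  →  valid

δ = 16.44°, valid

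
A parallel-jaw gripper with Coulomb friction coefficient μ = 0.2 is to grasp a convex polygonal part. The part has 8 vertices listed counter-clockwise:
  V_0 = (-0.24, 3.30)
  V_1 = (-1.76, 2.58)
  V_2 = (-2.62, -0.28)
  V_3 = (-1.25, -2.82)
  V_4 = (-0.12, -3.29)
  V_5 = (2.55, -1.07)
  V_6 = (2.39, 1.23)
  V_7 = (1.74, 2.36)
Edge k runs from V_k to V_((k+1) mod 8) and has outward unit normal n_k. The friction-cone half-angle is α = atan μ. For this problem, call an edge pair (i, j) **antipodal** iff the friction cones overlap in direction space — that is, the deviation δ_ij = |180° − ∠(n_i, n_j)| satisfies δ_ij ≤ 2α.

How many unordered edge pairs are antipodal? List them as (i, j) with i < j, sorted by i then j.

α = atan 0.2 = 11.31°;  2α = 22.62°
n_0 = (-0.4281, +0.9037)
n_1 = (-0.9576, +0.2880)
n_2 = (-0.8801, -0.4747)
n_3 = (-0.3840, -0.9233)
n_4 = (+0.6393, -0.7689)
n_5 = (+0.9976, +0.0694)
n_6 = (+0.8668, +0.4986)
n_7 = (+0.4289, +0.9034)
  (0,1): δ = 132.08°  ·
  (0,2): δ = 87.01°  ·
  (0,3): δ = 47.93°  ·
  (0,4): δ = 14.40°  ✓
  (0,5): δ = 68.63°  ·
  (0,6): δ = 94.56°  ·
  (0,7): δ = 129.26°  ·
  (1,2): δ = 134.92°  ·
  (1,3): δ = 95.85°  ·
  (1,4): δ = 33.52°  ·
  (1,5): δ = 20.72°  ✓
  (1,6): δ = 46.64°  ·
  (1,7): δ = 81.34°  ·
  (2,3): δ = 140.92°  ·
  (2,4): δ = 78.60°  ·
  (2,5): δ = 24.36°  ·
  (2,6): δ = 1.57°  ✓
  (2,7): δ = 36.26°  ·
  (3,4): δ = 117.67°  ·
  (3,5): δ = 63.44°  ·
  (3,6): δ = 37.51°  ·
  (3,7): δ = 2.81°  ✓
  (4,5): δ = 125.76°  ·
  (4,6): δ = 99.83°  ·
  (4,7): δ = 65.14°  ·
  (5,6): δ = 154.07°  ·
  (5,7): δ = 119.38°  ·
  (6,7): δ = 145.30°  ·
antipodal pairs: 4

count = 4; pairs: (0,4), (1,5), (2,6), (3,7)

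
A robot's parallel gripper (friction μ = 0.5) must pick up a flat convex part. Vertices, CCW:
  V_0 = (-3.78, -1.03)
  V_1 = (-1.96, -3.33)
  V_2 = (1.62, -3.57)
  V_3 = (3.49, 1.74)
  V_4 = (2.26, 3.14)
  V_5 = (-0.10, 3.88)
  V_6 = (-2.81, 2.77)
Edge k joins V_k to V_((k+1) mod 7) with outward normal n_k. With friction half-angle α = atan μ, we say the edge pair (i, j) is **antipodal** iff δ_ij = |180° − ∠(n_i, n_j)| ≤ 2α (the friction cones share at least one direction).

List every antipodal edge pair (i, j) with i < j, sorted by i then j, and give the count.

α = atan 0.5 = 26.57°;  2α = 53.13°
n_0 = (-0.7842, -0.6205)
n_1 = (-0.0669, -0.9978)
n_2 = (+0.9432, -0.3322)
n_3 = (+0.7512, +0.6600)
n_4 = (+0.2992, +0.9542)
n_5 = (-0.3790, +0.9254)
n_6 = (-0.9689, +0.2473)
  (0,1): δ = 132.19°  ·
  (0,2): δ = 57.76°  ·
  (0,3): δ = 2.95°  ✓
  (0,4): δ = 34.24°  ✓
  (0,5): δ = 73.92°  ·
  (0,6): δ = 127.33°  ·
  (1,2): δ = 105.57°  ·
  (1,3): δ = 44.86°  ✓
  (1,4): δ = 13.57°  ✓
  (1,5): δ = 26.11°  ✓
  (1,6): δ = 79.52°  ·
  (2,3): δ = 119.30°  ·
  (2,4): δ = 88.01°  ·
  (2,5): δ = 48.33°  ✓
  (2,6): δ = 5.08°  ✓
  (3,4): δ = 148.71°  ·
  (3,5): δ = 109.03°  ·
  (3,6): δ = 55.62°  ·
  (4,5): δ = 140.32°  ·
  (4,6): δ = 86.91°  ·
  (5,6): δ = 126.59°  ·
antipodal pairs: 7

count = 7; pairs: (0,3), (0,4), (1,3), (1,4), (1,5), (2,5), (2,6)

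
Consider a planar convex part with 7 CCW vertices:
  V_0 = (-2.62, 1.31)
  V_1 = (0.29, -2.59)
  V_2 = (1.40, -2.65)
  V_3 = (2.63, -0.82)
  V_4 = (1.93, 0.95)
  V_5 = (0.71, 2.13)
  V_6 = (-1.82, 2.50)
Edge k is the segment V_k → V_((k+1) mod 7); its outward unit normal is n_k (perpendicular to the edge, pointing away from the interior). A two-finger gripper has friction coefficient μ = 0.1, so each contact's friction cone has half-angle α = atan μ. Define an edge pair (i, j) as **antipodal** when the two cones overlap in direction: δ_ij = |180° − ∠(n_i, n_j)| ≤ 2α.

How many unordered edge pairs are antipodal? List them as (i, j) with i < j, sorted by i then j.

count = 3; pairs: (0,4), (1,5), (2,6)

α = atan 0.1 = 5.71°;  2α = 11.42°
n_0 = (-0.8015, -0.5980)
n_1 = (-0.0540, -0.9985)
n_2 = (+0.8300, -0.5578)
n_3 = (+0.9299, +0.3678)
n_4 = (+0.6952, +0.7188)
n_5 = (+0.1447, +0.9895)
n_6 = (-0.8299, +0.5579)
  (0,1): δ = 129.82°  ·
  (0,2): δ = 70.63°  ·
  (0,3): δ = 15.15°  ·
  (0,4): δ = 9.23°  ✓
  (0,5): δ = 44.95°  ·
  (0,6): δ = 109.36°  ·
  (1,2): δ = 120.81°  ·
  (1,3): δ = 65.33°  ·
  (1,4): δ = 40.95°  ·
  (1,5): δ = 5.23°  ✓
  (1,6): δ = 59.18°  ·
  (2,3): δ = 124.52°  ·
  (2,4): δ = 100.14°  ·
  (2,5): δ = 64.41°  ·
  (2,6): δ = 0.01°  ✓
  (3,4): δ = 155.62°  ·
  (3,5): δ = 119.90°  ·
  (3,6): δ = 55.49°  ·
  (4,5): δ = 144.28°  ·
  (4,6): δ = 79.87°  ·
  (5,6): δ = 115.59°  ·
antipodal pairs: 3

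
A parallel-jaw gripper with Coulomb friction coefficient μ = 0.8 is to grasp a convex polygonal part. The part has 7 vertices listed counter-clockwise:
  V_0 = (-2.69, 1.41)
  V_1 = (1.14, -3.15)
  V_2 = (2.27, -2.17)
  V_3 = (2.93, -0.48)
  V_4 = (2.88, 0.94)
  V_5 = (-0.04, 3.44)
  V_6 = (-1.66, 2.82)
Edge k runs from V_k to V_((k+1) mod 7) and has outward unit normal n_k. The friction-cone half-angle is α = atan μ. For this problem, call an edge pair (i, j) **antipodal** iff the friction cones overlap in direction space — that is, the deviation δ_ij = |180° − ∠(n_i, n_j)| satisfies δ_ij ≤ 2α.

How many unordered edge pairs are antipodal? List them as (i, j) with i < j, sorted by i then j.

α = atan 0.8 = 38.66°;  2α = 77.32°
n_0 = (-0.7657, -0.6432)
n_1 = (+0.6552, -0.7555)
n_2 = (+0.9315, -0.3638)
n_3 = (+0.9994, +0.0352)
n_4 = (+0.6504, +0.7596)
n_5 = (-0.3574, +0.9339)
n_6 = (-0.8075, +0.5899)
  (0,1): δ = 89.09°  ·
  (0,2): δ = 61.36°  ✓
  (0,3): δ = 38.01°  ✓
  (0,4): δ = 9.40°  ✓
  (0,5): δ = 70.92°  ✓
  (0,6): δ = 103.82°  ·
  (1,2): δ = 152.27°  ·
  (1,3): δ = 128.92°  ·
  (1,4): δ = 81.50°  ·
  (1,5): δ = 19.99°  ✓
  (1,6): δ = 12.92°  ✓
  (2,3): δ = 156.65°  ·
  (2,4): δ = 109.24°  ·
  (2,5): δ = 47.73°  ✓
  (2,6): δ = 14.82°  ✓
  (3,4): δ = 132.59°  ·
  (3,5): δ = 71.07°  ✓
  (3,6): δ = 38.16°  ✓
  (4,5): δ = 118.49°  ·
  (4,6): δ = 85.58°  ·
  (5,6): δ = 147.09°  ·
antipodal pairs: 10

count = 10; pairs: (0,2), (0,3), (0,4), (0,5), (1,5), (1,6), (2,5), (2,6), (3,5), (3,6)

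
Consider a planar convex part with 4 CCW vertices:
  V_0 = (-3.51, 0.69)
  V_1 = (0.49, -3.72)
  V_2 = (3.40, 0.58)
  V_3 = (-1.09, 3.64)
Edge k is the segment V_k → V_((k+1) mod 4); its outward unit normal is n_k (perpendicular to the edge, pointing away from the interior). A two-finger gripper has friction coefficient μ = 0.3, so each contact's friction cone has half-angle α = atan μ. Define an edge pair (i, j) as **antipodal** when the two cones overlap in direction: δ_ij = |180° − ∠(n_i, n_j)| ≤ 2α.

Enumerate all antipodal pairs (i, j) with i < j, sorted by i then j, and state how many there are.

α = atan 0.3 = 16.70°;  2α = 33.40°
n_0 = (-0.7407, -0.6718)
n_1 = (+0.8282, -0.5605)
n_2 = (+0.5632, +0.8263)
n_3 = (-0.7731, +0.6342)
  (0,1): δ = 76.30°  ·
  (0,2): δ = 13.52°  ✓
  (0,3): δ = 98.43°  ·
  (1,2): δ = 90.19°  ·
  (1,3): δ = 5.28°  ✓
  (2,3): δ = 95.09°  ·
antipodal pairs: 2

count = 2; pairs: (0,2), (1,3)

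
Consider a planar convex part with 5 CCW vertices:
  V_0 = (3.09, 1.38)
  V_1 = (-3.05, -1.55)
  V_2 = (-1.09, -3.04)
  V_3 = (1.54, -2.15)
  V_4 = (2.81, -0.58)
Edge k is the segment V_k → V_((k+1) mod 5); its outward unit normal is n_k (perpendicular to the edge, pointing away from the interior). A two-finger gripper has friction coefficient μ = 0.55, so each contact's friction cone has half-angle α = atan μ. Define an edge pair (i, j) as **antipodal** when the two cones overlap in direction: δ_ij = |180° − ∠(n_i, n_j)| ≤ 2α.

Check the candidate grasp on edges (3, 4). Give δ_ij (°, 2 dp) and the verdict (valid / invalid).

α = atan 0.55 = 28.81°;  2α = 57.62°
edge 3: e_3 = (+1.27, +1.57);  n_3 = (+0.7775, -0.6289)
edge 4: e_4 = (+0.28, +1.96);  n_4 = (+0.9899, -0.1414)
∠(n_3, n_4) = 30.84°
δ = |180° − 30.84°| = 149.16°
149.16° > 2α = 57.62°  →  invalid

δ = 149.16°, invalid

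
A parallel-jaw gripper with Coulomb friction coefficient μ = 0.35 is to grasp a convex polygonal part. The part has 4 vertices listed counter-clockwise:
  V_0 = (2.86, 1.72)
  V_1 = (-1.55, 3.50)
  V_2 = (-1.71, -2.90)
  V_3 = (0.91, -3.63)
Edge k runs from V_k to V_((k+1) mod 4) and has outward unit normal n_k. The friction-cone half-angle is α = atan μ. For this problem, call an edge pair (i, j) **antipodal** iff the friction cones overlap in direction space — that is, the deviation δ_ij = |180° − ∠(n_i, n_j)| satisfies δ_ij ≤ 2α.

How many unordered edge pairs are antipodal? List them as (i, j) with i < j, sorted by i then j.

α = atan 0.35 = 19.29°;  2α = 38.58°
n_0 = (+0.3743, +0.9273)
n_1 = (-0.9997, +0.0250)
n_2 = (-0.2684, -0.9633)
n_3 = (+0.9395, -0.3424)
  (0,1): δ = 69.45°  ·
  (0,2): δ = 6.41°  ✓
  (0,3): δ = 91.95°  ·
  (1,2): δ = 104.14°  ·
  (1,3): δ = 18.59°  ✓
  (2,3): δ = 94.46°  ·
antipodal pairs: 2

count = 2; pairs: (0,2), (1,3)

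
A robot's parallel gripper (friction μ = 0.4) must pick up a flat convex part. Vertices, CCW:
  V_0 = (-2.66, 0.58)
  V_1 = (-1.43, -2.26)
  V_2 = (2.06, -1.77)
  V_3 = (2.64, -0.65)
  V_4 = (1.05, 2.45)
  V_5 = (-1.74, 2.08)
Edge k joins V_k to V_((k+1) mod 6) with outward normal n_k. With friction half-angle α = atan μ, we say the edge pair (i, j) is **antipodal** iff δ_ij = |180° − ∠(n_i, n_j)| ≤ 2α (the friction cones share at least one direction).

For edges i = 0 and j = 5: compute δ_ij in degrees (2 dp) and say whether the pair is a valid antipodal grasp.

δ = 125.06°, invalid

α = atan 0.4 = 21.80°;  2α = 43.60°
edge 0: e_0 = (+1.23, -2.84);  n_0 = (-0.9176, -0.3974)
edge 5: e_5 = (-0.92, -1.50);  n_5 = (-0.8524, +0.5228)
∠(n_0, n_5) = 54.94°
δ = |180° − 54.94°| = 125.06°
125.06° > 2α = 43.60°  →  invalid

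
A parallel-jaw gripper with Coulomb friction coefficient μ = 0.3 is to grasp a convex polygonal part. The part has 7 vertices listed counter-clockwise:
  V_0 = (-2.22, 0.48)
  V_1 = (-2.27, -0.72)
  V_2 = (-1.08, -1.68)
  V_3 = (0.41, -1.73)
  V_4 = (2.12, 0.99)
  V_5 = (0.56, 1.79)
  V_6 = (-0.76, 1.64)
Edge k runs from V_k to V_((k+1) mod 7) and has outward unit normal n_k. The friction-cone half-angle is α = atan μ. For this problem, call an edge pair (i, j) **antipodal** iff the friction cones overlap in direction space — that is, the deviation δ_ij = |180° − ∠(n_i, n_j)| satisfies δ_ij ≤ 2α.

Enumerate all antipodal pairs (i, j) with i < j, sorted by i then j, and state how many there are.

α = atan 0.3 = 16.70°;  2α = 33.40°
n_0 = (-0.9991, +0.0416)
n_1 = (-0.6279, -0.7783)
n_2 = (-0.0335, -0.9994)
n_3 = (+0.8466, -0.5322)
n_4 = (+0.4563, +0.8898)
n_5 = (-0.1129, +0.9936)
n_6 = (-0.6221, +0.7830)
  (0,1): δ = 126.51°  ·
  (0,2): δ = 89.54°  ·
  (0,3): δ = 29.77°  ✓
  (0,4): δ = 65.24°  ·
  (0,5): δ = 98.87°  ·
  (0,6): δ = 130.85°  ·
  (1,2): δ = 143.03°  ·
  (1,3): δ = 83.26°  ·
  (1,4): δ = 11.74°  ✓
  (1,5): δ = 45.38°  ·
  (1,6): δ = 77.36°  ·
  (2,3): δ = 120.23°  ·
  (2,4): δ = 25.23°  ✓
  (2,5): δ = 8.41°  ✓
  (2,6): δ = 40.39°  ·
  (3,4): δ = 84.99°  ·
  (3,5): δ = 51.36°  ·
  (3,6): δ = 19.38°  ✓
  (4,5): δ = 146.37°  ·
  (4,6): δ = 114.38°  ·
  (5,6): δ = 148.02°  ·
antipodal pairs: 5

count = 5; pairs: (0,3), (1,4), (2,4), (2,5), (3,6)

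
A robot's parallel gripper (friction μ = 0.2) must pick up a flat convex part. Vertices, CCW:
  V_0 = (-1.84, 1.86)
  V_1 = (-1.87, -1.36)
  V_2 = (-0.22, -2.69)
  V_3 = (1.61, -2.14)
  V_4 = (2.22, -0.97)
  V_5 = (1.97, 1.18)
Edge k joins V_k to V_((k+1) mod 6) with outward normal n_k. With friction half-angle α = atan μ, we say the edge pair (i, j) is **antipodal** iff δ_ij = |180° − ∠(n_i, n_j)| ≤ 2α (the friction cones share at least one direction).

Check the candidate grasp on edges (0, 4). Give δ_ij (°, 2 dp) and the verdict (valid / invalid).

δ = 7.17°, valid

α = atan 0.2 = 11.31°;  2α = 22.62°
edge 0: e_0 = (-0.03, -3.22);  n_0 = (-1.0000, +0.0093)
edge 4: e_4 = (-0.25, +2.15);  n_4 = (+0.9933, +0.1155)
∠(n_0, n_4) = 172.83°
δ = |180° − 172.83°| = 7.17°
7.17° ≤ 2α = 22.62°  →  valid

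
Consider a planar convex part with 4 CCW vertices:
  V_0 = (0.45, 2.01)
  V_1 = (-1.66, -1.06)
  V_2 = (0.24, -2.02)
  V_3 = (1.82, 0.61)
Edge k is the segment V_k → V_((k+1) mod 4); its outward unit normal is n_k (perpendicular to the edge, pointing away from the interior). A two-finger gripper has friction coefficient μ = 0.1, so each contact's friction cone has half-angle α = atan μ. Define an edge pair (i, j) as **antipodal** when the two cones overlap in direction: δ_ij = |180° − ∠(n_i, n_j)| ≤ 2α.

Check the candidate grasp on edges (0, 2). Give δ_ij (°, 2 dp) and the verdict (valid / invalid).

δ = 3.50°, valid

α = atan 0.1 = 5.71°;  2α = 11.42°
edge 0: e_0 = (-2.11, -3.07);  n_0 = (-0.8241, +0.5664)
edge 2: e_2 = (+1.58, +2.63);  n_2 = (+0.8572, -0.5150)
∠(n_0, n_2) = 176.50°
δ = |180° − 176.50°| = 3.50°
3.50° ≤ 2α = 11.42°  →  valid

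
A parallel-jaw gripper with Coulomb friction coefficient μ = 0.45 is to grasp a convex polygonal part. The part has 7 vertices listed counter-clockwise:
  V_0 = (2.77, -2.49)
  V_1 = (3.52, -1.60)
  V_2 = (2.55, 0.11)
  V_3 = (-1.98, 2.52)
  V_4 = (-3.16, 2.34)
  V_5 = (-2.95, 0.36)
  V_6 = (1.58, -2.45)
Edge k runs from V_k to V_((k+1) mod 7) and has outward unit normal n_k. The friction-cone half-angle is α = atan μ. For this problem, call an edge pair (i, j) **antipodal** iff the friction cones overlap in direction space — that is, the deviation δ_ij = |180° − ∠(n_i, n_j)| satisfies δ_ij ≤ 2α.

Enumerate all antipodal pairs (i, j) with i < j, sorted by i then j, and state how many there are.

α = atan 0.45 = 24.23°;  2α = 48.46°
n_0 = (+0.7647, -0.6444)
n_1 = (+0.8698, +0.4934)
n_2 = (+0.4697, +0.8828)
n_3 = (-0.1508, +0.9886)
n_4 = (-0.9944, -0.1055)
n_5 = (-0.5271, -0.8498)
n_6 = (-0.0336, -0.9994)
  (0,1): δ = 110.32°  ·
  (0,2): δ = 77.89°  ·
  (0,3): δ = 41.21°  ✓
  (0,4): δ = 46.17°  ✓
  (0,5): δ = 98.31°  ·
  (0,6): δ = 128.20°  ·
  (1,2): δ = 147.58°  ·
  (1,3): δ = 110.89°  ·
  (1,4): δ = 23.51°  ✓
  (1,5): δ = 28.62°  ✓
  (1,6): δ = 58.51°  ·
  (2,3): δ = 143.31°  ·
  (2,4): δ = 55.93°  ·
  (2,5): δ = 3.80°  ✓
  (2,6): δ = 26.09°  ✓
  (3,4): δ = 92.62°  ·
  (3,5): δ = 40.48°  ✓
  (3,6): δ = 10.60°  ✓
  (4,5): δ = 127.87°  ·
  (4,6): δ = 97.98°  ·
  (5,6): δ = 150.11°  ·
antipodal pairs: 8

count = 8; pairs: (0,3), (0,4), (1,4), (1,5), (2,5), (2,6), (3,5), (3,6)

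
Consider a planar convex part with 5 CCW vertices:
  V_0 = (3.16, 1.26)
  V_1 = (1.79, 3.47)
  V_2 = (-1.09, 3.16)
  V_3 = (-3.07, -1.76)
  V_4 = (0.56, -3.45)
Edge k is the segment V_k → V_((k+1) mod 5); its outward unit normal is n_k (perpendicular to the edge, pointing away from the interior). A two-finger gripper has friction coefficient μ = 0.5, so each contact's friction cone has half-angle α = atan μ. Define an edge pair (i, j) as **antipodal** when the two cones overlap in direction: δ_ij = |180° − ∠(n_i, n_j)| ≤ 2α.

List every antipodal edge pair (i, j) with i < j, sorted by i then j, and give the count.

α = atan 0.5 = 26.57°;  2α = 53.13°
n_0 = (+0.8499, +0.5269)
n_1 = (-0.1070, +0.9943)
n_2 = (-0.9277, +0.3733)
n_3 = (-0.4221, -0.9066)
n_4 = (+0.8755, -0.4833)
  (0,1): δ = 115.65°  ·
  (0,2): δ = 53.72°  ·
  (0,3): δ = 33.24°  ✓
  (0,4): δ = 119.31°  ·
  (1,2): δ = 118.07°  ·
  (1,3): δ = 31.11°  ✓
  (1,4): δ = 54.96°  ·
  (2,3): δ = 93.04°  ·
  (2,4): δ = 6.98°  ✓
  (3,4): δ = 93.93°  ·
antipodal pairs: 3

count = 3; pairs: (0,3), (1,3), (2,4)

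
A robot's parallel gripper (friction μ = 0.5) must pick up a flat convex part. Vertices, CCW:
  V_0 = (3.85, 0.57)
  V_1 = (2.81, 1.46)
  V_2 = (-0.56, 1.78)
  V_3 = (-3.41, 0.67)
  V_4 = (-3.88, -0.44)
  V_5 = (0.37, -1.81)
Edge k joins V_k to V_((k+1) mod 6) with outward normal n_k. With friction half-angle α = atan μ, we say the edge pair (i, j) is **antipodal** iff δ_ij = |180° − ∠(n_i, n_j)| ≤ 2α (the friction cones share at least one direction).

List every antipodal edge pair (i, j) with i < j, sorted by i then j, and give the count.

count = 6; pairs: (0,4), (1,4), (1,5), (2,4), (2,5), (3,5)

α = atan 0.5 = 26.57°;  2α = 53.13°
n_0 = (+0.6502, +0.7598)
n_1 = (+0.0945, +0.9955)
n_2 = (-0.3629, +0.9318)
n_3 = (-0.9209, +0.3899)
n_4 = (-0.3068, -0.9518)
n_5 = (+0.5645, -0.8254)
  (0,1): δ = 144.87°  ·
  (0,2): δ = 118.16°  ·
  (0,3): δ = 72.39°  ·
  (0,4): δ = 22.69°  ✓
  (0,5): δ = 74.92°  ·
  (1,2): δ = 153.30°  ·
  (1,3): δ = 107.52°  ·
  (1,4): δ = 12.44°  ✓
  (1,5): δ = 39.79°  ✓
  (2,3): δ = 134.23°  ·
  (2,4): δ = 39.15°  ✓
  (2,5): δ = 13.09°  ✓
  (3,4): δ = 84.92°  ·
  (3,5): δ = 32.68°  ✓
  (4,5): δ = 127.76°  ·
antipodal pairs: 6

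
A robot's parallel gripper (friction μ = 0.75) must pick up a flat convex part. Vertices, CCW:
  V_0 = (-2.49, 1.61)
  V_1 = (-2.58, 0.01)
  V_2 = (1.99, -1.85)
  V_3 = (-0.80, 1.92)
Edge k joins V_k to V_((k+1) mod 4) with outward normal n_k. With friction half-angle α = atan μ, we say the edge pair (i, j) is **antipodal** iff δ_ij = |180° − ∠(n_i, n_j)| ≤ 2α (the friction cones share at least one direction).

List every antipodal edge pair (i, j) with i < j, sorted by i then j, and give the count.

count = 3; pairs: (0,2), (1,2), (1,3)

α = atan 0.75 = 36.87°;  2α = 73.74°
n_0 = (-0.9984, +0.0562)
n_1 = (-0.3770, -0.9262)
n_2 = (+0.8038, +0.5949)
n_3 = (-0.1804, +0.9836)
  (0,1): δ = 108.93°  ·
  (0,2): δ = 39.72°  ✓
  (0,3): δ = 103.61°  ·
  (1,2): δ = 31.35°  ✓
  (1,3): δ = 32.54°  ✓
  (2,3): δ = 116.11°  ·
antipodal pairs: 3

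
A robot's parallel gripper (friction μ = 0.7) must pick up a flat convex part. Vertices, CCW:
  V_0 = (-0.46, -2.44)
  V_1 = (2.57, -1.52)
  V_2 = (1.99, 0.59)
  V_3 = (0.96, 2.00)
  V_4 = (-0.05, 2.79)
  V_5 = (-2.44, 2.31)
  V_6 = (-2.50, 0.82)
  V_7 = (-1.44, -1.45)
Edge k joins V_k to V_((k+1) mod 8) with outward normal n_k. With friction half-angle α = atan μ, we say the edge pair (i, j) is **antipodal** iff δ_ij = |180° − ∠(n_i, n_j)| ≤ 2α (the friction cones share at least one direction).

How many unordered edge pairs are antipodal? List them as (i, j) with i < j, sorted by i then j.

α = atan 0.7 = 34.99°;  2α = 69.98°
n_0 = (+0.2905, -0.9569)
n_1 = (+0.9642, +0.2651)
n_2 = (+0.8075, +0.5899)
n_3 = (+0.6161, +0.7877)
n_4 = (-0.1969, +0.9804)
n_5 = (-0.9992, +0.0402)
n_6 = (-0.9061, -0.4231)
n_7 = (-0.7107, -0.7035)
  (0,1): δ = 91.52°  ·
  (0,2): δ = 70.74°  ·
  (0,3): δ = 54.92°  ✓
  (0,4): δ = 5.53°  ✓
  (0,5): δ = 70.80°  ·
  (0,6): δ = 98.14°  ·
  (0,7): δ = 117.82°  ·
  (1,2): δ = 159.22°  ·
  (1,3): δ = 143.40°  ·
  (1,4): δ = 94.01°  ·
  (1,5): δ = 17.68°  ✓
  (1,6): δ = 9.66°  ✓
  (1,7): δ = 29.34°  ✓
  (2,3): δ = 164.18°  ·
  (2,4): δ = 114.79°  ·
  (2,5): δ = 38.45°  ✓
  (2,6): δ = 11.12°  ✓
  (2,7): δ = 8.56°  ✓
  (3,4): δ = 130.61°  ·
  (3,5): δ = 54.27°  ✓
  (3,6): δ = 26.94°  ✓
  (3,7): δ = 7.26°  ✓
  (4,5): δ = 103.66°  ·
  (4,6): δ = 76.33°  ·
  (4,7): δ = 56.65°  ✓
  (5,6): δ = 152.66°  ·
  (5,7): δ = 132.98°  ·
  (6,7): δ = 160.32°  ·
antipodal pairs: 12

count = 12; pairs: (0,3), (0,4), (1,5), (1,6), (1,7), (2,5), (2,6), (2,7), (3,5), (3,6), (3,7), (4,7)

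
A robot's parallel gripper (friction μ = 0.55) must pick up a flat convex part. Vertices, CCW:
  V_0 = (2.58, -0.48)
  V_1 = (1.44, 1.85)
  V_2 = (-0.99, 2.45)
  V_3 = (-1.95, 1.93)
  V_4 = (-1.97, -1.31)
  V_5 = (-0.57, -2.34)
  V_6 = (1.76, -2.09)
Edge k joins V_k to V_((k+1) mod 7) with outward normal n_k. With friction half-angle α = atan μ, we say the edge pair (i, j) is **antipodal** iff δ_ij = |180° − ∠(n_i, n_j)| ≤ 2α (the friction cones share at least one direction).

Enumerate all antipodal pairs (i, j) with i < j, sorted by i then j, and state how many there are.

α = atan 0.55 = 28.81°;  2α = 57.62°
n_0 = (+0.8982, +0.4395)
n_1 = (+0.2397, +0.9708)
n_2 = (-0.4763, +0.8793)
n_3 = (-1.0000, +0.0062)
n_4 = (-0.5926, -0.8055)
n_5 = (+0.1067, -0.9943)
n_6 = (+0.8911, -0.4538)
  (0,1): δ = 129.94°  ·
  (0,2): δ = 87.63°  ·
  (0,3): δ = 26.42°  ✓
  (0,4): δ = 27.59°  ✓
  (0,5): δ = 70.05°  ·
  (0,6): δ = 126.94°  ·
  (1,2): δ = 137.69°  ·
  (1,3): δ = 76.48°  ·
  (1,4): δ = 22.47°  ✓
  (1,5): δ = 19.99°  ✓
  (1,6): δ = 76.88°  ·
  (2,3): δ = 118.80°  ·
  (2,4): δ = 64.79°  ·
  (2,5): δ = 22.32°  ✓
  (2,6): δ = 34.57°  ✓
  (3,4): δ = 125.99°  ·
  (3,5): δ = 83.52°  ·
  (3,6): δ = 26.64°  ✓
  (4,5): δ = 137.53°  ·
  (4,6): δ = 80.65°  ·
  (5,6): δ = 123.11°  ·
antipodal pairs: 7

count = 7; pairs: (0,3), (0,4), (1,4), (1,5), (2,5), (2,6), (3,6)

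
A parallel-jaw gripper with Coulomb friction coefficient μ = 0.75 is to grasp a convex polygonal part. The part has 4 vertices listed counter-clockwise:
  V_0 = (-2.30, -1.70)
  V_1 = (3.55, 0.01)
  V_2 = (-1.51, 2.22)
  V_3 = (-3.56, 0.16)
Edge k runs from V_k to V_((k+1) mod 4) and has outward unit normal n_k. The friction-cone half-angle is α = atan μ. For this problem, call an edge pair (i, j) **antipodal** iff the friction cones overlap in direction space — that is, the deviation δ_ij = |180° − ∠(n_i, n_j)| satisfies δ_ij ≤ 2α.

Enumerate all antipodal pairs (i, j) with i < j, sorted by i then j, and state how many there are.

α = atan 0.75 = 36.87°;  2α = 73.74°
n_0 = (+0.2806, -0.9598)
n_1 = (+0.4002, +0.9164)
n_2 = (-0.7088, +0.7054)
n_3 = (-0.8279, -0.5608)
  (0,1): δ = 39.89°  ✓
  (0,2): δ = 28.85°  ✓
  (0,3): δ = 107.82°  ·
  (1,2): δ = 111.27°  ·
  (1,3): δ = 32.29°  ✓
  (2,3): δ = 101.02°  ·
antipodal pairs: 3

count = 3; pairs: (0,1), (0,2), (1,3)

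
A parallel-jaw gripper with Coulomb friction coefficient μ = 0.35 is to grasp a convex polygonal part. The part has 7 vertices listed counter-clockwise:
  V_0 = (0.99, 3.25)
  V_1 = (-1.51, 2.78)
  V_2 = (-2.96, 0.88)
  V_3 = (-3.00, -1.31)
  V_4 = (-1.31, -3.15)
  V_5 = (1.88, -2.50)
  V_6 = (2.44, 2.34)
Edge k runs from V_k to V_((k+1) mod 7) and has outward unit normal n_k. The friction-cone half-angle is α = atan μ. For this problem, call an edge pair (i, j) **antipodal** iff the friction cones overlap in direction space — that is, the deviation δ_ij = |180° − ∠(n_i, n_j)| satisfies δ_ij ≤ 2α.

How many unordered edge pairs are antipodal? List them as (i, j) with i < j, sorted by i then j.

count = 4; pairs: (0,4), (1,5), (2,5), (3,6)

α = atan 0.35 = 19.29°;  2α = 38.58°
n_0 = (-0.1848, +0.9828)
n_1 = (-0.7950, +0.6067)
n_2 = (-0.9998, +0.0183)
n_3 = (-0.7365, -0.6764)
n_4 = (+0.1997, -0.9799)
n_5 = (+0.9934, -0.1149)
n_6 = (+0.5316, +0.8470)
  (0,1): δ = 138.00°  ·
  (0,2): δ = 101.69°  ·
  (0,3): δ = 58.08°  ·
  (0,4): δ = 0.87°  ✓
  (0,5): δ = 72.75°  ·
  (0,6): δ = 137.24°  ·
  (1,2): δ = 143.70°  ·
  (1,3): δ = 100.08°  ·
  (1,4): δ = 41.13°  ·
  (1,5): δ = 30.75°  ✓
  (1,6): δ = 95.24°  ·
  (2,3): δ = 136.39°  ·
  (2,4): δ = 77.44°  ·
  (2,5): δ = 5.55°  ✓
  (2,6): δ = 58.93°  ·
  (3,4): δ = 121.05°  ·
  (3,5): δ = 49.17°  ·
  (3,6): δ = 15.32°  ✓
  (4,5): δ = 108.12°  ·
  (4,6): δ = 43.63°  ·
  (5,6): δ = 115.51°  ·
antipodal pairs: 4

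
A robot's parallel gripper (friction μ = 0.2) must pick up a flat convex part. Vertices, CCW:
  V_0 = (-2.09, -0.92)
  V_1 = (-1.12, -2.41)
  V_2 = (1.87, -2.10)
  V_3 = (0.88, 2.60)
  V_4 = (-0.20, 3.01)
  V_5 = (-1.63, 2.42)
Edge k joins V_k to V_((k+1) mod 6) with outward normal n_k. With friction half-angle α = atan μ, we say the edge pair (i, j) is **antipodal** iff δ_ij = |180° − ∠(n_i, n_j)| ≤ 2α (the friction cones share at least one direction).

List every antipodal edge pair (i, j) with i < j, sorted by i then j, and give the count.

count = 3; pairs: (0,2), (1,4), (2,5)

α = atan 0.2 = 11.31°;  2α = 22.62°
n_0 = (-0.8381, -0.5456)
n_1 = (+0.1031, -0.9947)
n_2 = (+0.9785, +0.2061)
n_3 = (+0.3549, +0.9349)
n_4 = (-0.3814, +0.9244)
n_5 = (-0.9906, +0.1364)
  (0,1): δ = 117.15°  ·
  (0,2): δ = 21.17°  ✓
  (0,3): δ = 36.15°  ·
  (0,4): δ = 79.36°  ·
  (0,5): δ = 139.09°  ·
  (1,2): δ = 84.02°  ·
  (1,3): δ = 26.71°  ·
  (1,4): δ = 16.50°  ✓
  (1,5): δ = 76.24°  ·
  (2,3): δ = 122.68°  ·
  (2,4): δ = 79.47°  ·
  (2,5): δ = 19.74°  ✓
  (3,4): δ = 136.79°  ·
  (3,5): δ = 77.05°  ·
  (4,5): δ = 120.26°  ·
antipodal pairs: 3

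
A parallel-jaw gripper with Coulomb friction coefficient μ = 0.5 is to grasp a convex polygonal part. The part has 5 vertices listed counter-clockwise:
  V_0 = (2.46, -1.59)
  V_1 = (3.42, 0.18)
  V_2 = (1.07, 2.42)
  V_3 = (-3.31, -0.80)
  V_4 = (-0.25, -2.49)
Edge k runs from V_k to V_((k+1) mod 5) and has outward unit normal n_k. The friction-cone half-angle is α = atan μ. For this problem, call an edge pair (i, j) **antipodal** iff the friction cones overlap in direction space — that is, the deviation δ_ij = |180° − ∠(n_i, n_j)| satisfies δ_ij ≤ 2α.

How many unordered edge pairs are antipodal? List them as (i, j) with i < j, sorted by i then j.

α = atan 0.5 = 26.57°;  2α = 53.13°
n_0 = (+0.8790, -0.4768)
n_1 = (+0.6900, +0.7238)
n_2 = (-0.5923, +0.8057)
n_3 = (-0.4835, -0.8754)
n_4 = (+0.3152, -0.9490)
  (0,1): δ = 105.15°  ·
  (0,2): δ = 25.20°  ✓
  (0,3): δ = 89.56°  ·
  (0,4): δ = 136.85°  ·
  (1,2): δ = 100.05°  ·
  (1,3): δ = 14.72°  ✓
  (1,4): δ = 62.00°  ·
  (2,3): δ = 65.23°  ·
  (2,4): δ = 17.95°  ✓
  (3,4): δ = 132.72°  ·
antipodal pairs: 3

count = 3; pairs: (0,2), (1,3), (2,4)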